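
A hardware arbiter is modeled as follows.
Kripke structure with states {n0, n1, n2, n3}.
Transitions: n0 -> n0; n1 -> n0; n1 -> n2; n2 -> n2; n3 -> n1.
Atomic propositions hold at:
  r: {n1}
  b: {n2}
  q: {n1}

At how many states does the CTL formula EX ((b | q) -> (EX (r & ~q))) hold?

Sat(b | q) = {n1, n2}
Sat(~q) = {n0, n2, n3}
Sat(r & ~q) = ∅
Sat(EX (r & ~q)) = {s : some successor in ∅} = ∅
Sat((b | q) -> (EX (r & ~q))) = {n0, n3}
Sat(EX ((b | q) -> (EX (r & ~q)))) = {s : some successor in {n0, n3}} = {n0, n1}
|Sat(EX ((b | q) -> (EX (r & ~q))))| = |{n0, n1}| = 2.

2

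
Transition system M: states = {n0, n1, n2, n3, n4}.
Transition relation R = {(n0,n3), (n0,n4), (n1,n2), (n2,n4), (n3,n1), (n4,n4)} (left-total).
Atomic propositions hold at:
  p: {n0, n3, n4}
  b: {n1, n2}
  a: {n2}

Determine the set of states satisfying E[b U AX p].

Sat(AX p) = {s : every successor in {n0, n3, n4}} = {n0, n2, n4}
E[b U AX p]: least fixpoint, start Z0 = Sat(AX p) = {n0, n2, n4}, add states in Sat(b) with some successor in Z. Z1 = {n0, n1, n2, n4}; fixed.
Sat(E[b U AX p]) = {n0, n1, n2, n4}

{n0, n1, n2, n4}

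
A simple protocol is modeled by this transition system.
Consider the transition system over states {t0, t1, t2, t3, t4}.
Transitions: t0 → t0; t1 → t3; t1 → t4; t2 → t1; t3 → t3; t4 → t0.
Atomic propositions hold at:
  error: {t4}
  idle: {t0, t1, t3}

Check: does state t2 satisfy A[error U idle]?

A[error U idle]: least fixpoint, start Z0 = Sat(idle) = {t0, t1, t3}, add states in Sat(error) with every successor in Z. Z1 = {t0, t1, t3, t4}; fixed.
Sat(A[error U idle]) = {t0, t1, t3, t4}
t2 ∉ Sat(A[error U idle]) = {t0, t1, t3, t4}, so the formula does not hold at t2.

No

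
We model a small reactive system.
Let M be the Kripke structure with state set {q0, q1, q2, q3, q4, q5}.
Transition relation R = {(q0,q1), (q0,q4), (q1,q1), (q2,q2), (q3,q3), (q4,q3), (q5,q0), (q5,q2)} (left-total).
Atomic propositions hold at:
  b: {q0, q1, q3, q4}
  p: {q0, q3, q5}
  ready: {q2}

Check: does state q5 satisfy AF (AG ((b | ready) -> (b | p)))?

No

Sat(b | ready) = {q0, q1, q2, q3, q4}
Sat(b | p) = {q0, q1, q3, q4, q5}
Sat((b | ready) -> (b | p)) = {q0, q1, q3, q4, q5}
AG ((b | ready) -> (b | p)): greatest fixpoint, start Z0 = {q0, q1, q3, q4, q5}, keep only states in Sat with every successor in Z. Z1 = {q0, q1, q3, q4}; fixed.
Sat(AG ((b | ready) -> (b | p))) = {q0, q1, q3, q4}
AF (AG ((b | ready) -> (b | p))): least fixpoint, start Z0 = {q0, q1, q3, q4}, add states with every successor in Z. Already a fixed point.
Sat(AF (AG ((b | ready) -> (b | p)))) = {q0, q1, q3, q4}
q5 ∉ Sat(AF (AG ((b | ready) -> (b | p)))) = {q0, q1, q3, q4}, so the formula does not hold at q5.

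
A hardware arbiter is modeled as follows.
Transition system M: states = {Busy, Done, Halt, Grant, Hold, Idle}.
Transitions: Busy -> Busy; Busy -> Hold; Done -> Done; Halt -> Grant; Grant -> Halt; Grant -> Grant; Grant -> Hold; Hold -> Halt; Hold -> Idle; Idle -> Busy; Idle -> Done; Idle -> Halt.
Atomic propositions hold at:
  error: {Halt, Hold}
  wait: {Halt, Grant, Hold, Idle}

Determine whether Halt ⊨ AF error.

AF error: least fixpoint, start Z0 = {Halt, Hold}, add states with every successor in Z. Already a fixed point.
Sat(AF error) = {Halt, Hold}
Halt ∈ Sat(AF error) = {Halt, Hold}, so the formula holds at Halt.

Yes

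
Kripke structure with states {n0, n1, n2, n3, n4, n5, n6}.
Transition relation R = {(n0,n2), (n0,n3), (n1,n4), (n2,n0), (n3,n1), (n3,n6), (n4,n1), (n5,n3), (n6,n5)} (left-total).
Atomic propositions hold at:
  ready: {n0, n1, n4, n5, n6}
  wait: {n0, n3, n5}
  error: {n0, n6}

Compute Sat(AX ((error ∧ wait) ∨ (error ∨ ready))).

Sat(error ∧ wait) = {n0}
Sat(error ∨ ready) = {n0, n1, n4, n5, n6}
Sat((error ∧ wait) ∨ (error ∨ ready)) = {n0, n1, n4, n5, n6}
Sat(AX ((error ∧ wait) ∨ (error ∨ ready))) = {s : every successor in {n0, n1, n4, n5, n6}} = {n1, n2, n3, n4, n6}

{n1, n2, n3, n4, n6}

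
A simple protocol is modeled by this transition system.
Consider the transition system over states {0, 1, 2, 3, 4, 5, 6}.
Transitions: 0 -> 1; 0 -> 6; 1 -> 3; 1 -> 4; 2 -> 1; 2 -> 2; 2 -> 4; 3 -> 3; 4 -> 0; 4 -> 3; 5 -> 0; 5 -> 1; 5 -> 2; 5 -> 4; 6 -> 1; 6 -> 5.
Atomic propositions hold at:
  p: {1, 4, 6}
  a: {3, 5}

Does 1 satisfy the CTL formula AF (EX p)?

Yes

Sat(EX p) = {s : some successor in {1, 4, 6}} = {0, 1, 2, 5, 6}
AF (EX p): least fixpoint, start Z0 = {0, 1, 2, 5, 6}, add states with every successor in Z. Already a fixed point.
Sat(AF (EX p)) = {0, 1, 2, 5, 6}
1 ∈ Sat(AF (EX p)) = {0, 1, 2, 5, 6}, so the formula holds at 1.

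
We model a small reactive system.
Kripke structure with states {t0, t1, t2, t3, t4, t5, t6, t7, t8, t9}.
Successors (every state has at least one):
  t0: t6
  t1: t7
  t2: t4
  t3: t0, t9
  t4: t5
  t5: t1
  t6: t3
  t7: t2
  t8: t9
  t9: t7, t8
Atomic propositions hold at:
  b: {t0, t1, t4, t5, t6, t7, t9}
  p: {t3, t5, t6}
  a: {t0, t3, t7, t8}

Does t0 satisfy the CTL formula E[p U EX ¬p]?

Sat(¬p) = {t0, t1, t2, t4, t7, t8, t9}
Sat(EX ¬p) = {s : some successor in {t0, t1, t2, t4, t7, t8, t9}} = {t1, t2, t3, t5, t7, t8, t9}
E[p U EX ¬p]: least fixpoint, start Z0 = Sat(EX ¬p) = {t1, t2, t3, t5, t7, t8, t9}, add states in Sat(p) with some successor in Z. Z1 = {t1, t2, t3, t5, t6, t7, t8, t9}; fixed.
Sat(E[p U EX ¬p]) = {t1, t2, t3, t5, t6, t7, t8, t9}
t0 ∉ Sat(E[p U EX ¬p]) = {t1, t2, t3, t5, t6, t7, t8, t9}, so the formula does not hold at t0.

No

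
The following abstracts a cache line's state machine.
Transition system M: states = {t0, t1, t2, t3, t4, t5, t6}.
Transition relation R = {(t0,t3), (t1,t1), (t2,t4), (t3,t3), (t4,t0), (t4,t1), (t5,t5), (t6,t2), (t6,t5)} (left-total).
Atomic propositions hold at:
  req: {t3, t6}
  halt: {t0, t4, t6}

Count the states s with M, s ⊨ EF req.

5

EF req: least fixpoint, start Z0 = {t3, t6}, add states with some successor in Z. Z1 = {t0, t3, t6}; Z2 = {t0, t3, t4, t6}; Z3 = {t0, t2, t3, t4, t6}; fixed.
Sat(EF req) = {t0, t2, t3, t4, t6}
|Sat(EF req)| = |{t0, t2, t3, t4, t6}| = 5.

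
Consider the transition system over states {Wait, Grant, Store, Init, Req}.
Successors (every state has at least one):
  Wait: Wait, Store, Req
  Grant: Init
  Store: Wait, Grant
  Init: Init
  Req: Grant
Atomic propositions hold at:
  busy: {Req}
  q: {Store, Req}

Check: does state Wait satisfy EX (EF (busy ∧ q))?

Yes

Sat(busy ∧ q) = {Req}
EF (busy ∧ q): least fixpoint, start Z0 = {Req}, add states with some successor in Z. Z1 = {Wait, Req}; Z2 = {Wait, Store, Req}; fixed.
Sat(EF (busy ∧ q)) = {Wait, Store, Req}
Sat(EX (EF (busy ∧ q))) = {s : some successor in {Wait, Store, Req}} = {Wait, Store}
Wait ∈ Sat(EX (EF (busy ∧ q))) = {Wait, Store}, so the formula holds at Wait.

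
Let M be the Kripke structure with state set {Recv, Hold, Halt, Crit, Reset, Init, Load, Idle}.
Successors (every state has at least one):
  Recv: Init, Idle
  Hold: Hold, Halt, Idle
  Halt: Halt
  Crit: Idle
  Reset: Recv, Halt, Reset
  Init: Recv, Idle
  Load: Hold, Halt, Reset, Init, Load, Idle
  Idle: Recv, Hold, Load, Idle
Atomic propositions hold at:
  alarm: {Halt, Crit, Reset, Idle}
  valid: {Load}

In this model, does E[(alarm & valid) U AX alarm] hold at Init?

Sat(alarm & valid) = ∅
Sat(AX alarm) = {s : every successor in {Halt, Crit, Reset, Idle}} = {Halt, Crit}
E[(alarm & valid) U AX alarm]: least fixpoint, start Z0 = Sat(AX alarm) = {Halt, Crit}, add states in Sat(alarm & valid) with some successor in Z. Already a fixed point.
Sat(E[(alarm & valid) U AX alarm]) = {Halt, Crit}
Init ∉ Sat(E[(alarm & valid) U AX alarm]) = {Halt, Crit}, so the formula does not hold at Init.

No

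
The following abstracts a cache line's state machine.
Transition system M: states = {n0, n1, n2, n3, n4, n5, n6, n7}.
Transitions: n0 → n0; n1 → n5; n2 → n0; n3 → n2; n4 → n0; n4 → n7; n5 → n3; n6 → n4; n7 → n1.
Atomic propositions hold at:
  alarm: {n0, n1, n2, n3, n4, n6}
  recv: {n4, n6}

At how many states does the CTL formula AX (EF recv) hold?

EF recv: least fixpoint, start Z0 = {n4, n6}, add states with some successor in Z. Already a fixed point.
Sat(EF recv) = {n4, n6}
Sat(AX (EF recv)) = {s : every successor in {n4, n6}} = {n6}
|Sat(AX (EF recv))| = |{n6}| = 1.

1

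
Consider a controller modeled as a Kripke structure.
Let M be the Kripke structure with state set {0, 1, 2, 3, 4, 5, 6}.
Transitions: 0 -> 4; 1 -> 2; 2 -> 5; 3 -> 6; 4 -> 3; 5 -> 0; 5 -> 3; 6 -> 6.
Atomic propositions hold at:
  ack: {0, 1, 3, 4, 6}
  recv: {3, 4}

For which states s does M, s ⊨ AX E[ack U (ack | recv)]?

Sat(ack | recv) = {0, 1, 3, 4, 6}
E[ack U (ack | recv)]: least fixpoint, start Z0 = Sat((ack | recv)) = {0, 1, 3, 4, 6}, add states in Sat(ack) with some successor in Z. Already a fixed point.
Sat(E[ack U (ack | recv)]) = {0, 1, 3, 4, 6}
Sat(AX E[ack U (ack | recv)]) = {s : every successor in {0, 1, 3, 4, 6}} = {0, 3, 4, 5, 6}

{0, 3, 4, 5, 6}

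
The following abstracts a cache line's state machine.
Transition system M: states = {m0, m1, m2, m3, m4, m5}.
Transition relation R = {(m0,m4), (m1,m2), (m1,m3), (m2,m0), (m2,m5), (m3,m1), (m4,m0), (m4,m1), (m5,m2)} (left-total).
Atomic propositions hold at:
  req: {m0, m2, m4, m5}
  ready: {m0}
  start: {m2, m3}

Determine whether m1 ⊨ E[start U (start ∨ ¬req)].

Yes

Sat(¬req) = {m1, m3}
Sat(start ∨ ¬req) = {m1, m2, m3}
E[start U (start ∨ ¬req)]: least fixpoint, start Z0 = Sat((start ∨ ¬req)) = {m1, m2, m3}, add states in Sat(start) with some successor in Z. Already a fixed point.
Sat(E[start U (start ∨ ¬req)]) = {m1, m2, m3}
m1 ∈ Sat(E[start U (start ∨ ¬req)]) = {m1, m2, m3}, so the formula holds at m1.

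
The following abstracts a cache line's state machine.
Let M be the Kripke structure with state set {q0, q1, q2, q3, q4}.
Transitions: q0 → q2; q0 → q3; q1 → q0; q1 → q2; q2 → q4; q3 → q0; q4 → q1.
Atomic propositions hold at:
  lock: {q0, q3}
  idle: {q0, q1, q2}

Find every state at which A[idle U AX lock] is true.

{q3}

Sat(AX lock) = {s : every successor in {q0, q3}} = {q3}
A[idle U AX lock]: least fixpoint, start Z0 = Sat(AX lock) = {q3}, add states in Sat(idle) with every successor in Z. Already a fixed point.
Sat(A[idle U AX lock]) = {q3}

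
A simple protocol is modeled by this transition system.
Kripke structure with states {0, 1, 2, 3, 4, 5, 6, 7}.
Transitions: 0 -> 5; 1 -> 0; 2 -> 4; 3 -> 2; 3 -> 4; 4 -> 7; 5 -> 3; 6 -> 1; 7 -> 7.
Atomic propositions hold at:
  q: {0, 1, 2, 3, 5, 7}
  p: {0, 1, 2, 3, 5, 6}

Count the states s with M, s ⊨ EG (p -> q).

Sat(p -> q) = {0, 1, 2, 3, 4, 5, 7}
EG (p -> q): greatest fixpoint, start Z0 = {0, 1, 2, 3, 4, 5, 7}, keep only states in Sat with some successor in Z. Already a fixed point.
Sat(EG (p -> q)) = {0, 1, 2, 3, 4, 5, 7}
|Sat(EG (p -> q))| = |{0, 1, 2, 3, 4, 5, 7}| = 7.

7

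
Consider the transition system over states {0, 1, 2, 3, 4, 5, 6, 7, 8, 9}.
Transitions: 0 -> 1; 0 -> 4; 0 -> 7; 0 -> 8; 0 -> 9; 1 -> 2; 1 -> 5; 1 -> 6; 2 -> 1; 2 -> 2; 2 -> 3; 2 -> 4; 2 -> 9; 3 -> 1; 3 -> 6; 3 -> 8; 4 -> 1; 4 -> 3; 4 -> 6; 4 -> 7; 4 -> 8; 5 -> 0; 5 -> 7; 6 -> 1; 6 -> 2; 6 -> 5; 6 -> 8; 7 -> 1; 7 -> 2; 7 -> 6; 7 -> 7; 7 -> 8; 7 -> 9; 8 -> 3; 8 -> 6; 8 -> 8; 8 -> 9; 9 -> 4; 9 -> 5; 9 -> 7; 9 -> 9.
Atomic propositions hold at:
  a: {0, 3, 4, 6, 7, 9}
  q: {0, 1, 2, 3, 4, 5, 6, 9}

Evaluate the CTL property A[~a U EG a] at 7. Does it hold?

Sat(~a) = {1, 2, 5, 8}
EG a: greatest fixpoint, start Z0 = {0, 3, 4, 6, 7, 9}, keep only states in Sat with some successor in Z. Z1 = {0, 3, 4, 7, 9}; Z2 = {0, 4, 7, 9}; fixed.
Sat(EG a) = {0, 4, 7, 9}
A[~a U EG a]: least fixpoint, start Z0 = Sat(EG a) = {0, 4, 7, 9}, add states in Sat(~a) with every successor in Z. Z1 = {0, 4, 5, 7, 9}; fixed.
Sat(A[~a U EG a]) = {0, 4, 5, 7, 9}
7 ∈ Sat(A[~a U EG a]) = {0, 4, 5, 7, 9}, so the formula holds at 7.

Yes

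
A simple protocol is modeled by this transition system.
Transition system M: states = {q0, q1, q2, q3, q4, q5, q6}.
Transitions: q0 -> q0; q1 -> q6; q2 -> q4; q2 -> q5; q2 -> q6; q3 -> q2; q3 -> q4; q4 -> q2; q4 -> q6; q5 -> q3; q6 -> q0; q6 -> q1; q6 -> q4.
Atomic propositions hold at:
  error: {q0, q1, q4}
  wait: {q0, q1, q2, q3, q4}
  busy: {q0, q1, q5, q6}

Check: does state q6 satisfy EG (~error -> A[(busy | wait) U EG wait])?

Sat(~error) = {q2, q3, q5, q6}
Sat(busy | wait) = {q0, q1, q2, q3, q4, q5, q6}
EG wait: greatest fixpoint, start Z0 = {q0, q1, q2, q3, q4}, keep only states in Sat with some successor in Z. Z1 = {q0, q2, q3, q4}; fixed.
Sat(EG wait) = {q0, q2, q3, q4}
A[(busy | wait) U EG wait]: least fixpoint, start Z0 = Sat(EG wait) = {q0, q2, q3, q4}, add states in Sat(busy | wait) with every successor in Z. Z1 = {q0, q2, q3, q4, q5}; fixed.
Sat(A[(busy | wait) U EG wait]) = {q0, q2, q3, q4, q5}
Sat(~error -> A[(busy | wait) U EG wait]) = {q0, q1, q2, q3, q4, q5}
EG (~error -> A[(busy | wait) U EG wait]): greatest fixpoint, start Z0 = {q0, q1, q2, q3, q4, q5}, keep only states in Sat with some successor in Z. Z1 = {q0, q2, q3, q4, q5}; fixed.
Sat(EG (~error -> A[(busy | wait) U EG wait])) = {q0, q2, q3, q4, q5}
q6 ∉ Sat(EG (~error -> A[(busy | wait) U EG wait])) = {q0, q2, q3, q4, q5}, so the formula does not hold at q6.

No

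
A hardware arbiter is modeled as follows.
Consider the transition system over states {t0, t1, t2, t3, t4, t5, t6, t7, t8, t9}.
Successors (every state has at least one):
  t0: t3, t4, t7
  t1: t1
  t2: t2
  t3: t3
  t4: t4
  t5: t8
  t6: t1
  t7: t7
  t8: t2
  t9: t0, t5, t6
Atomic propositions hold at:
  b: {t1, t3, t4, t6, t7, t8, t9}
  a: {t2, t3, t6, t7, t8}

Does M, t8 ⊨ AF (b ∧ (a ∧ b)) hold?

Sat(a ∧ b) = {t3, t6, t7, t8}
Sat(b ∧ (a ∧ b)) = {t3, t6, t7, t8}
AF (b ∧ (a ∧ b)): least fixpoint, start Z0 = {t3, t6, t7, t8}, add states with every successor in Z. Z1 = {t3, t5, t6, t7, t8}; fixed.
Sat(AF (b ∧ (a ∧ b))) = {t3, t5, t6, t7, t8}
t8 ∈ Sat(AF (b ∧ (a ∧ b))) = {t3, t5, t6, t7, t8}, so the formula holds at t8.

Yes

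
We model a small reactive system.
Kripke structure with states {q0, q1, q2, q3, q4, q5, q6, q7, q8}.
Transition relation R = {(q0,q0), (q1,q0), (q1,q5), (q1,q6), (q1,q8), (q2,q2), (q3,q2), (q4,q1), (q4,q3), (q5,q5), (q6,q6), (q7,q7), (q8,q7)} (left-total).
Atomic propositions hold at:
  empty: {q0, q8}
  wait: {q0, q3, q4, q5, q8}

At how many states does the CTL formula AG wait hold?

AG wait: greatest fixpoint, start Z0 = {q0, q3, q4, q5, q8}, keep only states in Sat with every successor in Z. Z1 = {q0, q5}; fixed.
Sat(AG wait) = {q0, q5}
|Sat(AG wait)| = |{q0, q5}| = 2.

2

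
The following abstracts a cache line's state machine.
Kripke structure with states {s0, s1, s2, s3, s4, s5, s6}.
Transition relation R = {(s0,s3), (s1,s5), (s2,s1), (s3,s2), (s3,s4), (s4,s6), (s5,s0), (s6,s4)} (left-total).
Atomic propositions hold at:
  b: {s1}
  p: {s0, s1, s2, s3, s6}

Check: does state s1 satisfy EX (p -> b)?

Sat(p -> b) = {s1, s4, s5}
Sat(EX (p -> b)) = {s : some successor in {s1, s4, s5}} = {s1, s2, s3, s6}
s1 ∈ Sat(EX (p -> b)) = {s1, s2, s3, s6}, so the formula holds at s1.

Yes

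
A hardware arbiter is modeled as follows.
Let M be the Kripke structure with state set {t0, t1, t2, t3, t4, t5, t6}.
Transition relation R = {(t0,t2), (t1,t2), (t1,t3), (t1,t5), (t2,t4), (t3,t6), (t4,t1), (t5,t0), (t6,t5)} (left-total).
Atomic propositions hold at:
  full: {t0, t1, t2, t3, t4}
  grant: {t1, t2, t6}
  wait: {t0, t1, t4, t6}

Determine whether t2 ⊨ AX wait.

Sat(AX wait) = {s : every successor in {t0, t1, t4, t6}} = {t2, t3, t4, t5}
t2 ∈ Sat(AX wait) = {t2, t3, t4, t5}, so the formula holds at t2.

Yes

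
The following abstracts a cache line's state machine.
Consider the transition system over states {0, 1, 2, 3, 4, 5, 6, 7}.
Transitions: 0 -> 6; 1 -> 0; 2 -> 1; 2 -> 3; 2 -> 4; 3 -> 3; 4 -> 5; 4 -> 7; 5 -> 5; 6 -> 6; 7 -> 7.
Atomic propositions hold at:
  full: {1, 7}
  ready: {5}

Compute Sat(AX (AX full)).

{7}

Sat(AX full) = {s : every successor in {1, 7}} = {7}
Sat(AX (AX full)) = {s : every successor in {7}} = {7}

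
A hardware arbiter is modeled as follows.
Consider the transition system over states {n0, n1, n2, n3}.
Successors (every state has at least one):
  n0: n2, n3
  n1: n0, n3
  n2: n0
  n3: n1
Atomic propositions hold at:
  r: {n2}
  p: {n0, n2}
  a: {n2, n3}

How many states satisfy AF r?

1

AF r: least fixpoint, start Z0 = {n2}, add states with every successor in Z. Already a fixed point.
Sat(AF r) = {n2}
|Sat(AF r)| = |{n2}| = 1.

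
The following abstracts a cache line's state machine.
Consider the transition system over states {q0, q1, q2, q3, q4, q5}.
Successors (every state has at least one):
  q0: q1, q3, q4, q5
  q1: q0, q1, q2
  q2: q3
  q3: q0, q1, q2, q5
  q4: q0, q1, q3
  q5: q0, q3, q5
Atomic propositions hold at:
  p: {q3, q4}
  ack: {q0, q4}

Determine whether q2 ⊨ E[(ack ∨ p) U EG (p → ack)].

No

Sat(ack ∨ p) = {q0, q3, q4}
Sat(p → ack) = {q0, q1, q2, q4, q5}
EG (p → ack): greatest fixpoint, start Z0 = {q0, q1, q2, q4, q5}, keep only states in Sat with some successor in Z. Z1 = {q0, q1, q4, q5}; fixed.
Sat(EG (p → ack)) = {q0, q1, q4, q5}
E[(ack ∨ p) U EG (p → ack)]: least fixpoint, start Z0 = Sat(EG (p → ack)) = {q0, q1, q4, q5}, add states in Sat(ack ∨ p) with some successor in Z. Z1 = {q0, q1, q3, q4, q5}; fixed.
Sat(E[(ack ∨ p) U EG (p → ack)]) = {q0, q1, q3, q4, q5}
q2 ∉ Sat(E[(ack ∨ p) U EG (p → ack)]) = {q0, q1, q3, q4, q5}, so the formula does not hold at q2.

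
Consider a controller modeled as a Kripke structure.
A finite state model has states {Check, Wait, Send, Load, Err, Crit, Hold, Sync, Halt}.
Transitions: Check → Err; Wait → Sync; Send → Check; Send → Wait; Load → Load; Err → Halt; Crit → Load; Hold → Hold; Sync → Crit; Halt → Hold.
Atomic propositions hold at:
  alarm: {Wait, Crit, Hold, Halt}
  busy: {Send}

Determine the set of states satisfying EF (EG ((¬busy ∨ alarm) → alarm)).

{Check, Send, Err, Hold, Halt}

Sat(¬busy) = {Check, Wait, Load, Err, Crit, Hold, Sync, Halt}
Sat(¬busy ∨ alarm) = {Check, Wait, Load, Err, Crit, Hold, Sync, Halt}
Sat((¬busy ∨ alarm) → alarm) = {Wait, Send, Crit, Hold, Halt}
EG ((¬busy ∨ alarm) → alarm): greatest fixpoint, start Z0 = {Wait, Send, Crit, Hold, Halt}, keep only states in Sat with some successor in Z. Z1 = {Send, Hold, Halt}; Z2 = {Hold, Halt}; fixed.
Sat(EG ((¬busy ∨ alarm) → alarm)) = {Hold, Halt}
EF (EG ((¬busy ∨ alarm) → alarm)): least fixpoint, start Z0 = {Hold, Halt}, add states with some successor in Z. Z1 = {Err, Hold, Halt}; Z2 = {Check, Err, Hold, Halt}; Z3 = {Check, Send, Err, Hold, Halt}; fixed.
Sat(EF (EG ((¬busy ∨ alarm) → alarm))) = {Check, Send, Err, Hold, Halt}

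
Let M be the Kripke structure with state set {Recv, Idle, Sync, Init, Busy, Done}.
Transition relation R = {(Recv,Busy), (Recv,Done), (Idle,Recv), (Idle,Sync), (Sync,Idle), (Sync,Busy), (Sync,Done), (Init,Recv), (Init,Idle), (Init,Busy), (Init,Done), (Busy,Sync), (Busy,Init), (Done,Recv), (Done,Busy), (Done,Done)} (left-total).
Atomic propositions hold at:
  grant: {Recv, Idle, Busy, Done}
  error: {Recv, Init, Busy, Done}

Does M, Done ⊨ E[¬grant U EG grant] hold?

Yes

Sat(¬grant) = {Sync, Init}
EG grant: greatest fixpoint, start Z0 = {Recv, Idle, Busy, Done}, keep only states in Sat with some successor in Z. Z1 = {Recv, Idle, Done}; fixed.
Sat(EG grant) = {Recv, Idle, Done}
E[¬grant U EG grant]: least fixpoint, start Z0 = Sat(EG grant) = {Recv, Idle, Done}, add states in Sat(¬grant) with some successor in Z. Z1 = {Recv, Idle, Sync, Init, Done}; fixed.
Sat(E[¬grant U EG grant]) = {Recv, Idle, Sync, Init, Done}
Done ∈ Sat(E[¬grant U EG grant]) = {Recv, Idle, Sync, Init, Done}, so the formula holds at Done.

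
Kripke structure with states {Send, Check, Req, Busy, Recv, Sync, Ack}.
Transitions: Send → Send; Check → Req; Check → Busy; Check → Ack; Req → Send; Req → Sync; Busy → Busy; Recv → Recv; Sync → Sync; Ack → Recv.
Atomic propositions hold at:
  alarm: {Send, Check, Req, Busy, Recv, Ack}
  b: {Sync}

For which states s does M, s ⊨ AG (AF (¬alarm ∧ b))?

{Sync}

Sat(¬alarm) = {Sync}
Sat(¬alarm ∧ b) = {Sync}
AF (¬alarm ∧ b): least fixpoint, start Z0 = {Sync}, add states with every successor in Z. Already a fixed point.
Sat(AF (¬alarm ∧ b)) = {Sync}
AG (AF (¬alarm ∧ b)): greatest fixpoint, start Z0 = {Sync}, keep only states in Sat with every successor in Z. Already a fixed point.
Sat(AG (AF (¬alarm ∧ b))) = {Sync}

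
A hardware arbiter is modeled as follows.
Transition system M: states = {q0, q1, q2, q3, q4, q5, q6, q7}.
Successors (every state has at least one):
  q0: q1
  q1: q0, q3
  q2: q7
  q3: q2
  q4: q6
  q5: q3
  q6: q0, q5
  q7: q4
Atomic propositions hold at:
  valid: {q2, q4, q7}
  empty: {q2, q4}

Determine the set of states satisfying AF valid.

AF valid: least fixpoint, start Z0 = {q2, q4, q7}, add states with every successor in Z. Z1 = {q2, q3, q4, q7}; Z2 = {q2, q3, q4, q5, q7}; fixed.
Sat(AF valid) = {q2, q3, q4, q5, q7}

{q2, q3, q4, q5, q7}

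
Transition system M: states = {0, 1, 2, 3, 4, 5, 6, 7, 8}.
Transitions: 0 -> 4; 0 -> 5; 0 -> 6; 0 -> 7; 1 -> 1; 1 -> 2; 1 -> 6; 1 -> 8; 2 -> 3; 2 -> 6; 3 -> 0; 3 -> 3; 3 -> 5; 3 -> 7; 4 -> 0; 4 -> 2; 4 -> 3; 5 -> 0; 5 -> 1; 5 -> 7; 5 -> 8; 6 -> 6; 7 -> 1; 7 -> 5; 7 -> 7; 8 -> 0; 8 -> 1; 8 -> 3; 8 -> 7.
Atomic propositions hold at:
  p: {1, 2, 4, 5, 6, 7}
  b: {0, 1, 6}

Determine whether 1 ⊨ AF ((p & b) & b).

Sat(p & b) = {1, 6}
Sat((p & b) & b) = {1, 6}
AF ((p & b) & b): least fixpoint, start Z0 = {1, 6}, add states with every successor in Z. Already a fixed point.
Sat(AF ((p & b) & b)) = {1, 6}
1 ∈ Sat(AF ((p & b) & b)) = {1, 6}, so the formula holds at 1.

Yes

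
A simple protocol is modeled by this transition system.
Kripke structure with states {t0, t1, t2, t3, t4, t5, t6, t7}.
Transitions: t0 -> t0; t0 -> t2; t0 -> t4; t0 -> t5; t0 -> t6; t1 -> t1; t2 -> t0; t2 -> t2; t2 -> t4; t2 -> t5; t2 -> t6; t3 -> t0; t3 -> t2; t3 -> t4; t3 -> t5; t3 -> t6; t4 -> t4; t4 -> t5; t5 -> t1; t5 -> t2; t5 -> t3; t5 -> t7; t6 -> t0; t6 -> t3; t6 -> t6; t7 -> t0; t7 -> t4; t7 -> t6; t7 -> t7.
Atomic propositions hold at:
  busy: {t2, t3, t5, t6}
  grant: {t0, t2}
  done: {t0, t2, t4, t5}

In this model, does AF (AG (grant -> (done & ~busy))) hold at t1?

Yes

Sat(~busy) = {t0, t1, t4, t7}
Sat(done & ~busy) = {t0, t4}
Sat(grant -> (done & ~busy)) = {t0, t1, t3, t4, t5, t6, t7}
AG (grant -> (done & ~busy)): greatest fixpoint, start Z0 = {t0, t1, t3, t4, t5, t6, t7}, keep only states in Sat with every successor in Z. Z1 = {t1, t4, t6, t7}; Z2 = {t1}; fixed.
Sat(AG (grant -> (done & ~busy))) = {t1}
AF (AG (grant -> (done & ~busy))): least fixpoint, start Z0 = {t1}, add states with every successor in Z. Already a fixed point.
Sat(AF (AG (grant -> (done & ~busy)))) = {t1}
t1 ∈ Sat(AF (AG (grant -> (done & ~busy)))) = {t1}, so the formula holds at t1.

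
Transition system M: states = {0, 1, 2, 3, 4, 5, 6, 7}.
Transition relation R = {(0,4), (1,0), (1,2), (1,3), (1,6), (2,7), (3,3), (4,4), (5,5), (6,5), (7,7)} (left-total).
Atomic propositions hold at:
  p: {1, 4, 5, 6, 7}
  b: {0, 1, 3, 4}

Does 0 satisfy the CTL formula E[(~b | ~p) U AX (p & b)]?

Yes

Sat(~b) = {2, 5, 6, 7}
Sat(~p) = {0, 2, 3}
Sat(~b | ~p) = {0, 2, 3, 5, 6, 7}
Sat(p & b) = {1, 4}
Sat(AX (p & b)) = {s : every successor in {1, 4}} = {0, 4}
E[(~b | ~p) U AX (p & b)]: least fixpoint, start Z0 = Sat(AX (p & b)) = {0, 4}, add states in Sat(~b | ~p) with some successor in Z. Already a fixed point.
Sat(E[(~b | ~p) U AX (p & b)]) = {0, 4}
0 ∈ Sat(E[(~b | ~p) U AX (p & b)]) = {0, 4}, so the formula holds at 0.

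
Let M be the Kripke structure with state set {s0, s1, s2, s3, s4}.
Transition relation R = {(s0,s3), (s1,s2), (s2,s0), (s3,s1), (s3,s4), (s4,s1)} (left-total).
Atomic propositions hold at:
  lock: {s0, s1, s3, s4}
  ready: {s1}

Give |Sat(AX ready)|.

Sat(AX ready) = {s : every successor in {s1}} = {s4}
|Sat(AX ready)| = |{s4}| = 1.

1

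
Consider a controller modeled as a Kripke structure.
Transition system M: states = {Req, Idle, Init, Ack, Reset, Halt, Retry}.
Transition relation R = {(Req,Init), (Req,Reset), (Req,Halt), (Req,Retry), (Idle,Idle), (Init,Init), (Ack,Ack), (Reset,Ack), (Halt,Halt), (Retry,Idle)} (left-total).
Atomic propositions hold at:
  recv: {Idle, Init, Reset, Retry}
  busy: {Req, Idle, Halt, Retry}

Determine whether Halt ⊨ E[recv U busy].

E[recv U busy]: least fixpoint, start Z0 = Sat(busy) = {Req, Idle, Halt, Retry}, add states in Sat(recv) with some successor in Z. Already a fixed point.
Sat(E[recv U busy]) = {Req, Idle, Halt, Retry}
Halt ∈ Sat(E[recv U busy]) = {Req, Idle, Halt, Retry}, so the formula holds at Halt.

Yes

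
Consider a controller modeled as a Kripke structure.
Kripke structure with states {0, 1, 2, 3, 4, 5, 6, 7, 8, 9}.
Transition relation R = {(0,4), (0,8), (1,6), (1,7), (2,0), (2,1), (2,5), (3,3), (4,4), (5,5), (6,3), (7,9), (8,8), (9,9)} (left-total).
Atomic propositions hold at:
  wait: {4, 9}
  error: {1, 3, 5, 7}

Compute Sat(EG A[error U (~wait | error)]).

{0, 1, 2, 3, 5, 6, 8}

Sat(~wait) = {0, 1, 2, 3, 5, 6, 7, 8}
Sat(~wait | error) = {0, 1, 2, 3, 5, 6, 7, 8}
A[error U (~wait | error)]: least fixpoint, start Z0 = Sat((~wait | error)) = {0, 1, 2, 3, 5, 6, 7, 8}, add states in Sat(error) with every successor in Z. Already a fixed point.
Sat(A[error U (~wait | error)]) = {0, 1, 2, 3, 5, 6, 7, 8}
EG A[error U (~wait | error)]: greatest fixpoint, start Z0 = {0, 1, 2, 3, 5, 6, 7, 8}, keep only states in Sat with some successor in Z. Z1 = {0, 1, 2, 3, 5, 6, 8}; fixed.
Sat(EG A[error U (~wait | error)]) = {0, 1, 2, 3, 5, 6, 8}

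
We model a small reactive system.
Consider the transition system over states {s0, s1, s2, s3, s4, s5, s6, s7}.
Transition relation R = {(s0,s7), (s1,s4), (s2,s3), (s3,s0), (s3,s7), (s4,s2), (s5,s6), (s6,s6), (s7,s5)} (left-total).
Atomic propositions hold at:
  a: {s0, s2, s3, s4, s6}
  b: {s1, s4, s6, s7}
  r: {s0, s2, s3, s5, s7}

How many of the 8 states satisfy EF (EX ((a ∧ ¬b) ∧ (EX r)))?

4

Sat(¬b) = {s0, s2, s3, s5}
Sat(a ∧ ¬b) = {s0, s2, s3}
Sat(EX r) = {s : some successor in {s0, s2, s3, s5, s7}} = {s0, s2, s3, s4, s7}
Sat((a ∧ ¬b) ∧ (EX r)) = {s0, s2, s3}
Sat(EX ((a ∧ ¬b) ∧ (EX r))) = {s : some successor in {s0, s2, s3}} = {s2, s3, s4}
EF (EX ((a ∧ ¬b) ∧ (EX r))): least fixpoint, start Z0 = {s2, s3, s4}, add states with some successor in Z. Z1 = {s1, s2, s3, s4}; fixed.
Sat(EF (EX ((a ∧ ¬b) ∧ (EX r)))) = {s1, s2, s3, s4}
|Sat(EF (EX ((a ∧ ¬b) ∧ (EX r))))| = |{s1, s2, s3, s4}| = 4.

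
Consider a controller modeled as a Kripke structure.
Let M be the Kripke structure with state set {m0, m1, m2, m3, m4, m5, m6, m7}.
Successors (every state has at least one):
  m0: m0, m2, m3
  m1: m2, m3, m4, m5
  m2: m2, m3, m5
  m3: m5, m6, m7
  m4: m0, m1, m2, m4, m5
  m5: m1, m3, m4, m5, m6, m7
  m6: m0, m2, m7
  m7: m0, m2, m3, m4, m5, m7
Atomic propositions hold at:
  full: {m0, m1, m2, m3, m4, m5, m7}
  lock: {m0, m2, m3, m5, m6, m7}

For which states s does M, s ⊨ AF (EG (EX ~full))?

Sat(~full) = {m6}
Sat(EX ~full) = {s : some successor in {m6}} = {m3, m5}
EG (EX ~full): greatest fixpoint, start Z0 = {m3, m5}, keep only states in Sat with some successor in Z. Already a fixed point.
Sat(EG (EX ~full)) = {m3, m5}
AF (EG (EX ~full)): least fixpoint, start Z0 = {m3, m5}, add states with every successor in Z. Already a fixed point.
Sat(AF (EG (EX ~full))) = {m3, m5}

{m3, m5}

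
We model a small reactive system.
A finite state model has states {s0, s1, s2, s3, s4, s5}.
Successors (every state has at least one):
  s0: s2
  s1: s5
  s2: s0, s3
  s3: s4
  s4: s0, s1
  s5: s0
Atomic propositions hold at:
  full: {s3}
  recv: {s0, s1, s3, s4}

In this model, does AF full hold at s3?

AF full: least fixpoint, start Z0 = {s3}, add states with every successor in Z. Already a fixed point.
Sat(AF full) = {s3}
s3 ∈ Sat(AF full) = {s3}, so the formula holds at s3.

Yes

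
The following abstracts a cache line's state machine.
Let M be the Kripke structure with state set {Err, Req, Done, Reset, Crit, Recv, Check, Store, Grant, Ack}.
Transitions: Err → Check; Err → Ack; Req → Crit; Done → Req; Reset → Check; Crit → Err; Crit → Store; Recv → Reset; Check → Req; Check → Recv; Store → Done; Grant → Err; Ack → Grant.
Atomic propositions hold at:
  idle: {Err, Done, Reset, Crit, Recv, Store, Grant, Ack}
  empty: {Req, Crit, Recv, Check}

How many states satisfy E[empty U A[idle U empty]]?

A[idle U empty]: least fixpoint, start Z0 = Sat(empty) = {Req, Crit, Recv, Check}, add states in Sat(idle) with every successor in Z. Z1 = {Req, Done, Reset, Crit, Recv, Check}; Z2 = {Req, Done, Reset, Crit, Recv, Check, Store}; fixed.
Sat(A[idle U empty]) = {Req, Done, Reset, Crit, Recv, Check, Store}
E[empty U A[idle U empty]]: least fixpoint, start Z0 = Sat(A[idle U empty]) = {Req, Done, Reset, Crit, Recv, Check, Store}, add states in Sat(empty) with some successor in Z. Already a fixed point.
Sat(E[empty U A[idle U empty]]) = {Req, Done, Reset, Crit, Recv, Check, Store}
|Sat(E[empty U A[idle U empty]])| = |{Req, Done, Reset, Crit, Recv, Check, Store}| = 7.

7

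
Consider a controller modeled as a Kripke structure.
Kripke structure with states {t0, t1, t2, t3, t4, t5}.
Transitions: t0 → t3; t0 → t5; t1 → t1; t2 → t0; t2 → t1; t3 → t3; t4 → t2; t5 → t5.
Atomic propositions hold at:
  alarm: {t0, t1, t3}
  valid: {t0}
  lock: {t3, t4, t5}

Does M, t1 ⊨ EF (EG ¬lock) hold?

Yes

Sat(¬lock) = {t0, t1, t2}
EG ¬lock: greatest fixpoint, start Z0 = {t0, t1, t2}, keep only states in Sat with some successor in Z. Z1 = {t1, t2}; fixed.
Sat(EG ¬lock) = {t1, t2}
EF (EG ¬lock): least fixpoint, start Z0 = {t1, t2}, add states with some successor in Z. Z1 = {t1, t2, t4}; fixed.
Sat(EF (EG ¬lock)) = {t1, t2, t4}
t1 ∈ Sat(EF (EG ¬lock)) = {t1, t2, t4}, so the formula holds at t1.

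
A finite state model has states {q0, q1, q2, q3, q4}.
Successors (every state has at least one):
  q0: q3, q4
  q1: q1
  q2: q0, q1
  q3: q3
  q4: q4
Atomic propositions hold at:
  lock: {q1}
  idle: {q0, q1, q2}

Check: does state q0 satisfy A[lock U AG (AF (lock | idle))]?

No

Sat(lock | idle) = {q0, q1, q2}
AF (lock | idle): least fixpoint, start Z0 = {q0, q1, q2}, add states with every successor in Z. Already a fixed point.
Sat(AF (lock | idle)) = {q0, q1, q2}
AG (AF (lock | idle)): greatest fixpoint, start Z0 = {q0, q1, q2}, keep only states in Sat with every successor in Z. Z1 = {q1, q2}; Z2 = {q1}; fixed.
Sat(AG (AF (lock | idle))) = {q1}
A[lock U AG (AF (lock | idle))]: least fixpoint, start Z0 = Sat(AG (AF (lock | idle))) = {q1}, add states in Sat(lock) with every successor in Z. Already a fixed point.
Sat(A[lock U AG (AF (lock | idle))]) = {q1}
q0 ∉ Sat(A[lock U AG (AF (lock | idle))]) = {q1}, so the formula does not hold at q0.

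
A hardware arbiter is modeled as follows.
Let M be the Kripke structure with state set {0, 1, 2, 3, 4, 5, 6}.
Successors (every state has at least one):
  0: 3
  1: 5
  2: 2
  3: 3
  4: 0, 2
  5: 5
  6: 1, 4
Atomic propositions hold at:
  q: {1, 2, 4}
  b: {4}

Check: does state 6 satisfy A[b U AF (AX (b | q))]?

Sat(b | q) = {1, 2, 4}
Sat(AX (b | q)) = {s : every successor in {1, 2, 4}} = {2, 6}
AF (AX (b | q)): least fixpoint, start Z0 = {2, 6}, add states with every successor in Z. Already a fixed point.
Sat(AF (AX (b | q))) = {2, 6}
A[b U AF (AX (b | q))]: least fixpoint, start Z0 = Sat(AF (AX (b | q))) = {2, 6}, add states in Sat(b) with every successor in Z. Already a fixed point.
Sat(A[b U AF (AX (b | q))]) = {2, 6}
6 ∈ Sat(A[b U AF (AX (b | q))]) = {2, 6}, so the formula holds at 6.

Yes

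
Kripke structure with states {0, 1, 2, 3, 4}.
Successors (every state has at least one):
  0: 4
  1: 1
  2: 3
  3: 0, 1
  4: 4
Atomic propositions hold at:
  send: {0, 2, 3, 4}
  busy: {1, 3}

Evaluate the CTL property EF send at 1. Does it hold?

EF send: least fixpoint, start Z0 = {0, 2, 3, 4}, add states with some successor in Z. Already a fixed point.
Sat(EF send) = {0, 2, 3, 4}
1 ∉ Sat(EF send) = {0, 2, 3, 4}, so the formula does not hold at 1.

No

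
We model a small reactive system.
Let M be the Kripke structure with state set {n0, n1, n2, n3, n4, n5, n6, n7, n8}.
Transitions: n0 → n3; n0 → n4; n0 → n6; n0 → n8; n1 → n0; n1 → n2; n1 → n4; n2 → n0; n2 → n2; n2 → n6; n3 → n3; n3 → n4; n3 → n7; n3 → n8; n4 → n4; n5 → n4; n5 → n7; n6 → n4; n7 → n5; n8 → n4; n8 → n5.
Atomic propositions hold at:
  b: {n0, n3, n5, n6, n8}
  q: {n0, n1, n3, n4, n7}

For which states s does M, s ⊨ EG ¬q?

{n2}

Sat(¬q) = {n2, n5, n6, n8}
EG ¬q: greatest fixpoint, start Z0 = {n2, n5, n6, n8}, keep only states in Sat with some successor in Z. Z1 = {n2, n8}; Z2 = {n2}; fixed.
Sat(EG ¬q) = {n2}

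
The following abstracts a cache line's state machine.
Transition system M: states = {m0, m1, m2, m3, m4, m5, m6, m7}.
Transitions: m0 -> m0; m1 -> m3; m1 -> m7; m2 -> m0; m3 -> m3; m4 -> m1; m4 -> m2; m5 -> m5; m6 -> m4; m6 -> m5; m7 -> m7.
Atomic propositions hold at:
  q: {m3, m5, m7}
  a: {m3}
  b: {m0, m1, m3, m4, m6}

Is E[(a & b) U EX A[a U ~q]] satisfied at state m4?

Yes

Sat(a & b) = {m3}
Sat(~q) = {m0, m1, m2, m4, m6}
A[a U ~q]: least fixpoint, start Z0 = Sat(~q) = {m0, m1, m2, m4, m6}, add states in Sat(a) with every successor in Z. Already a fixed point.
Sat(A[a U ~q]) = {m0, m1, m2, m4, m6}
Sat(EX A[a U ~q]) = {s : some successor in {m0, m1, m2, m4, m6}} = {m0, m2, m4, m6}
E[(a & b) U EX A[a U ~q]]: least fixpoint, start Z0 = Sat(EX A[a U ~q]) = {m0, m2, m4, m6}, add states in Sat(a & b) with some successor in Z. Already a fixed point.
Sat(E[(a & b) U EX A[a U ~q]]) = {m0, m2, m4, m6}
m4 ∈ Sat(E[(a & b) U EX A[a U ~q]]) = {m0, m2, m4, m6}, so the formula holds at m4.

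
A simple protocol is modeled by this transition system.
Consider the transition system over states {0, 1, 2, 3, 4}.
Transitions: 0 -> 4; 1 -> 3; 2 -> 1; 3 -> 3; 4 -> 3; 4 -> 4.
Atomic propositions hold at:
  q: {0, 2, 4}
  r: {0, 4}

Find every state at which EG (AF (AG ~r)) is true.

{1, 2, 3}

Sat(~r) = {1, 2, 3}
AG ~r: greatest fixpoint, start Z0 = {1, 2, 3}, keep only states in Sat with every successor in Z. Already a fixed point.
Sat(AG ~r) = {1, 2, 3}
AF (AG ~r): least fixpoint, start Z0 = {1, 2, 3}, add states with every successor in Z. Already a fixed point.
Sat(AF (AG ~r)) = {1, 2, 3}
EG (AF (AG ~r)): greatest fixpoint, start Z0 = {1, 2, 3}, keep only states in Sat with some successor in Z. Already a fixed point.
Sat(EG (AF (AG ~r))) = {1, 2, 3}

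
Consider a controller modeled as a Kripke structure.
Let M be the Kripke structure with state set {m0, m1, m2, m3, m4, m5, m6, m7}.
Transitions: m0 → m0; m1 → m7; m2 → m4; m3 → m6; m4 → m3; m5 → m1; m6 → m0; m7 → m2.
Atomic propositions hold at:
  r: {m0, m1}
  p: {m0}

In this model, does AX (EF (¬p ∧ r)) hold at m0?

No

Sat(¬p) = {m1, m2, m3, m4, m5, m6, m7}
Sat(¬p ∧ r) = {m1}
EF (¬p ∧ r): least fixpoint, start Z0 = {m1}, add states with some successor in Z. Z1 = {m1, m5}; fixed.
Sat(EF (¬p ∧ r)) = {m1, m5}
Sat(AX (EF (¬p ∧ r))) = {s : every successor in {m1, m5}} = {m5}
m0 ∉ Sat(AX (EF (¬p ∧ r))) = {m5}, so the formula does not hold at m0.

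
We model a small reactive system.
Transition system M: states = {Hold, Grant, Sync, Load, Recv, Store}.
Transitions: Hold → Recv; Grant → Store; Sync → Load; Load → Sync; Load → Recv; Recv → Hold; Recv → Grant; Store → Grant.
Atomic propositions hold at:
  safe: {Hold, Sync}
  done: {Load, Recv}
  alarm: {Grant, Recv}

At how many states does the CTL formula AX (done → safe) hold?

3

Sat(done → safe) = {Hold, Grant, Sync, Store}
Sat(AX (done → safe)) = {s : every successor in {Hold, Grant, Sync, Store}} = {Grant, Recv, Store}
|Sat(AX (done → safe))| = |{Grant, Recv, Store}| = 3.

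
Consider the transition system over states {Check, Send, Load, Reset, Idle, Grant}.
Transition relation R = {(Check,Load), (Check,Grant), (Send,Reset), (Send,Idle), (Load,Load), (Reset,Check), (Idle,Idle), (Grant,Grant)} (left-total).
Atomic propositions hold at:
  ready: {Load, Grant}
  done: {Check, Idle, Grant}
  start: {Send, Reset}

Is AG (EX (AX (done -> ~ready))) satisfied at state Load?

Yes

Sat(~ready) = {Check, Send, Reset, Idle}
Sat(done -> ~ready) = {Check, Send, Load, Reset, Idle}
Sat(AX (done -> ~ready)) = {s : every successor in {Check, Send, Load, Reset, Idle}} = {Send, Load, Reset, Idle}
Sat(EX (AX (done -> ~ready))) = {s : some successor in {Send, Load, Reset, Idle}} = {Check, Send, Load, Idle}
AG (EX (AX (done -> ~ready))): greatest fixpoint, start Z0 = {Check, Send, Load, Idle}, keep only states in Sat with every successor in Z. Z1 = {Load, Idle}; fixed.
Sat(AG (EX (AX (done -> ~ready)))) = {Load, Idle}
Load ∈ Sat(AG (EX (AX (done -> ~ready)))) = {Load, Idle}, so the formula holds at Load.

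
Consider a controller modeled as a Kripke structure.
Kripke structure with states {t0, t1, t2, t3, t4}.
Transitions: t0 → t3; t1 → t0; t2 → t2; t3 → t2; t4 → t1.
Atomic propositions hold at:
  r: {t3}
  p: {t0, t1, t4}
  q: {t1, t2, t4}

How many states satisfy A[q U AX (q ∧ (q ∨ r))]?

Sat(q ∨ r) = {t1, t2, t3, t4}
Sat(q ∧ (q ∨ r)) = {t1, t2, t4}
Sat(AX (q ∧ (q ∨ r))) = {s : every successor in {t1, t2, t4}} = {t2, t3, t4}
A[q U AX (q ∧ (q ∨ r))]: least fixpoint, start Z0 = Sat(AX (q ∧ (q ∨ r))) = {t2, t3, t4}, add states in Sat(q) with every successor in Z. Already a fixed point.
Sat(A[q U AX (q ∧ (q ∨ r))]) = {t2, t3, t4}
|Sat(A[q U AX (q ∧ (q ∨ r))])| = |{t2, t3, t4}| = 3.

3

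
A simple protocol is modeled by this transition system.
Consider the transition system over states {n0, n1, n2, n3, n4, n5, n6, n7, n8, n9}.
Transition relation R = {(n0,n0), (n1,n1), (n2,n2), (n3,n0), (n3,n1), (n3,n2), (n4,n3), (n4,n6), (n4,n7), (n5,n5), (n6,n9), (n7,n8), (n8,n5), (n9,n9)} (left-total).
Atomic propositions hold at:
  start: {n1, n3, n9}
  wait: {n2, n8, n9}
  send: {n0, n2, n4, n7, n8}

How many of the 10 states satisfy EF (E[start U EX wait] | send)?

Sat(EX wait) = {s : some successor in {n2, n8, n9}} = {n2, n3, n6, n7, n9}
E[start U EX wait]: least fixpoint, start Z0 = Sat(EX wait) = {n2, n3, n6, n7, n9}, add states in Sat(start) with some successor in Z. Already a fixed point.
Sat(E[start U EX wait]) = {n2, n3, n6, n7, n9}
Sat(E[start U EX wait] | send) = {n0, n2, n3, n4, n6, n7, n8, n9}
EF (E[start U EX wait] | send): least fixpoint, start Z0 = {n0, n2, n3, n4, n6, n7, n8, n9}, add states with some successor in Z. Already a fixed point.
Sat(EF (E[start U EX wait] | send)) = {n0, n2, n3, n4, n6, n7, n8, n9}
|Sat(EF (E[start U EX wait] | send))| = |{n0, n2, n3, n4, n6, n7, n8, n9}| = 8.

8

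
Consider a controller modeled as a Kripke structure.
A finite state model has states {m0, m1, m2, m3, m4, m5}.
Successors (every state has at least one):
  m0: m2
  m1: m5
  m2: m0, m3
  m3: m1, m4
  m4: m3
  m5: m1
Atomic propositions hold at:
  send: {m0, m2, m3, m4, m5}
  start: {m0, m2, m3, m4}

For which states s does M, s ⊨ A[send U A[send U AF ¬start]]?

{m1, m5}

Sat(¬start) = {m1, m5}
AF ¬start: least fixpoint, start Z0 = {m1, m5}, add states with every successor in Z. Already a fixed point.
Sat(AF ¬start) = {m1, m5}
A[send U AF ¬start]: least fixpoint, start Z0 = Sat(AF ¬start) = {m1, m5}, add states in Sat(send) with every successor in Z. Already a fixed point.
Sat(A[send U AF ¬start]) = {m1, m5}
A[send U A[send U AF ¬start]]: least fixpoint, start Z0 = Sat(A[send U AF ¬start]) = {m1, m5}, add states in Sat(send) with every successor in Z. Already a fixed point.
Sat(A[send U A[send U AF ¬start]]) = {m1, m5}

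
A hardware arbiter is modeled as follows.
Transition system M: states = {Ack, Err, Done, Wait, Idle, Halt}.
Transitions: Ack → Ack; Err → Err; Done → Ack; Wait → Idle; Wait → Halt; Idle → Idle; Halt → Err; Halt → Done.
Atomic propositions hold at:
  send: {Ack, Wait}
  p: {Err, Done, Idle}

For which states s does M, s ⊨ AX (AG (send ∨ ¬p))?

{Ack, Done}

Sat(¬p) = {Ack, Wait, Halt}
Sat(send ∨ ¬p) = {Ack, Wait, Halt}
AG (send ∨ ¬p): greatest fixpoint, start Z0 = {Ack, Wait, Halt}, keep only states in Sat with every successor in Z. Z1 = {Ack}; fixed.
Sat(AG (send ∨ ¬p)) = {Ack}
Sat(AX (AG (send ∨ ¬p))) = {s : every successor in {Ack}} = {Ack, Done}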